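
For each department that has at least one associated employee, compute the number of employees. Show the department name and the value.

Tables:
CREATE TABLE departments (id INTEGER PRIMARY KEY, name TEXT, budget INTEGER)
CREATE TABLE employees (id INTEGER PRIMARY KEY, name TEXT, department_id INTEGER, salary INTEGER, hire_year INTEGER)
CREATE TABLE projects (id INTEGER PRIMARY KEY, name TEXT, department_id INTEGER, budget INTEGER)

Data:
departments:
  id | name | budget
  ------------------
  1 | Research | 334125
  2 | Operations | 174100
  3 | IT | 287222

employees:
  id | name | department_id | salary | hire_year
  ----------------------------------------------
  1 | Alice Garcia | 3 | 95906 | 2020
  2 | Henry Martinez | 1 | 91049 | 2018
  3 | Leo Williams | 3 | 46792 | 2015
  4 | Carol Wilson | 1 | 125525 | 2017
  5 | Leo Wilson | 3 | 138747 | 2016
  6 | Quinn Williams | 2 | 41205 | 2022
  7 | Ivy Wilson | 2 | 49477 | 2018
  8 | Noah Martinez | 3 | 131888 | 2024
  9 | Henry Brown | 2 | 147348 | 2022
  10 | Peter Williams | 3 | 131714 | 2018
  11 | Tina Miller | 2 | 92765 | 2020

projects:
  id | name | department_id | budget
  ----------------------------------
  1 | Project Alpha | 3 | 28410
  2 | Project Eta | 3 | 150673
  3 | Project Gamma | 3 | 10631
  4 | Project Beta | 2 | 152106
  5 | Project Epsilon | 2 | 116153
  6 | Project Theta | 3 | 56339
SELECT p.name, COUNT(*) AS n FROM employees c JOIN departments p ON c.department_id = p.id GROUP BY p.id, p.name

Execution result:
name | n
Research | 2
Operations | 4
IT | 5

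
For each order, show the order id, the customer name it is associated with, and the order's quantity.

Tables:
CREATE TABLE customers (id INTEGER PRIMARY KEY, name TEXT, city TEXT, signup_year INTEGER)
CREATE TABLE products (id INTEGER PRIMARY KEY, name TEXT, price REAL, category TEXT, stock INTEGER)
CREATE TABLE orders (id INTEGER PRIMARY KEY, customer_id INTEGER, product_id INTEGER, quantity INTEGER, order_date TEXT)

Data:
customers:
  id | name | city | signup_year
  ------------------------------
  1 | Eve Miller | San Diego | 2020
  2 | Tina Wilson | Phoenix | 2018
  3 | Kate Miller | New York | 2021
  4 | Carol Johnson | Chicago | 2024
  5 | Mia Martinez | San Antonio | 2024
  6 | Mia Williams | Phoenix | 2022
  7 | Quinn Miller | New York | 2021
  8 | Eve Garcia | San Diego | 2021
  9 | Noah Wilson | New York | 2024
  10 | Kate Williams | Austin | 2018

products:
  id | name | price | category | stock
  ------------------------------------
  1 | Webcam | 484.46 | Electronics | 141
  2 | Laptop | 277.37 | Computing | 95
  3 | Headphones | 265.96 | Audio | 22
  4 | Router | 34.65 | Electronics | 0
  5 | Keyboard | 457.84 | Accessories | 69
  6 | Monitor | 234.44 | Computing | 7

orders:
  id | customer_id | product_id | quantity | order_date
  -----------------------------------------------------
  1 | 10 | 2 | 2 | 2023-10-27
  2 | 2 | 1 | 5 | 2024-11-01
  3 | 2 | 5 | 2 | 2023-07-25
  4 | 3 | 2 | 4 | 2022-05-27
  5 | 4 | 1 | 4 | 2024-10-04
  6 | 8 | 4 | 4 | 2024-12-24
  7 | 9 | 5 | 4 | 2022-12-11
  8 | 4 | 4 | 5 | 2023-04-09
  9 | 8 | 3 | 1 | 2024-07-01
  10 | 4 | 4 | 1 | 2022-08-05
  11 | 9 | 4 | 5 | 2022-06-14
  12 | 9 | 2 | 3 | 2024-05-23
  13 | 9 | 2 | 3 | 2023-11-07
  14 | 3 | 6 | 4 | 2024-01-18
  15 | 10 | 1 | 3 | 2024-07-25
SELECT c.id, p.name AS customer, c.quantity FROM orders c JOIN customers p ON c.customer_id = p.id

Execution result:
id | customer | quantity
1 | Kate Williams | 2
2 | Tina Wilson | 5
3 | Tina Wilson | 2
4 | Kate Miller | 4
5 | Carol Johnson | 4
6 | Eve Garcia | 4
7 | Noah Wilson | 4
8 | Carol Johnson | 5
9 | Eve Garcia | 1
10 | Carol Johnson | 1
11 | Noah Wilson | 5
12 | Noah Wilson | 3
13 | Noah Wilson | 3
14 | Kate Miller | 4
15 | Kate Williams | 3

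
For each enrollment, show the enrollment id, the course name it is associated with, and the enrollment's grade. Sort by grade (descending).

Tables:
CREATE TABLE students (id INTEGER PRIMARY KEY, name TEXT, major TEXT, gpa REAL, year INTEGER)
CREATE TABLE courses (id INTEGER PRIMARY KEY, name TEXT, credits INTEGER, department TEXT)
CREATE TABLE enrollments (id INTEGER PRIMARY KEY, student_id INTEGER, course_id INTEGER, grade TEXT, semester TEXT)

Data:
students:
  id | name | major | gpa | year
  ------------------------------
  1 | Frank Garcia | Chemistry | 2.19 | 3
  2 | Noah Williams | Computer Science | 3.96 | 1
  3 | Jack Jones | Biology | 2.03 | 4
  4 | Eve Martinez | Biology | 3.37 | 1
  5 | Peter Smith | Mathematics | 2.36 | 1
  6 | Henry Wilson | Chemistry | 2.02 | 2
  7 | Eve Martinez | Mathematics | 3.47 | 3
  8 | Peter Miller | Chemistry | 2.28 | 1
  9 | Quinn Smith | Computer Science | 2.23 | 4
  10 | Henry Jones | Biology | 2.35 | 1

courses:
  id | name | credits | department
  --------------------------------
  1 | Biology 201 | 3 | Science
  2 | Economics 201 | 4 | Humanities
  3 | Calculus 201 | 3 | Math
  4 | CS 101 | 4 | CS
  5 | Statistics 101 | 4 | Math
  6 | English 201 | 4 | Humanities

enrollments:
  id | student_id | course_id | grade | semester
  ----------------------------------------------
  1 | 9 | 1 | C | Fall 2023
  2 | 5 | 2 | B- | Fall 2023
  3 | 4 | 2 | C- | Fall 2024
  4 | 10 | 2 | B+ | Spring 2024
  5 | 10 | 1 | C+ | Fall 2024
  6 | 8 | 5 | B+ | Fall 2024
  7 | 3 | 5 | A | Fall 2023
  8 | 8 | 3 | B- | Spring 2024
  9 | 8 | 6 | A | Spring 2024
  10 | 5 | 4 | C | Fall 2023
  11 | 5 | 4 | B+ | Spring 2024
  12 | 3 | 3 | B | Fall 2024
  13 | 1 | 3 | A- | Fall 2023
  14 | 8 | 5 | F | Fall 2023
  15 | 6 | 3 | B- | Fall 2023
SELECT c.id, p.name AS course, c.grade FROM enrollments c JOIN courses p ON c.course_id = p.id ORDER BY c.grade DESC

Execution result:
id | course | grade
14 | Statistics 101 | F
3 | Economics 201 | C-
5 | Biology 201 | C+
1 | Biology 201 | C
10 | CS 101 | C
2 | Economics 201 | B-
8 | Calculus 201 | B-
15 | Calculus 201 | B-
4 | Economics 201 | B+
6 | Statistics 101 | B+
11 | CS 101 | B+
12 | Calculus 201 | B
13 | Calculus 201 | A-
7 | Statistics 101 | A
9 | English 201 | A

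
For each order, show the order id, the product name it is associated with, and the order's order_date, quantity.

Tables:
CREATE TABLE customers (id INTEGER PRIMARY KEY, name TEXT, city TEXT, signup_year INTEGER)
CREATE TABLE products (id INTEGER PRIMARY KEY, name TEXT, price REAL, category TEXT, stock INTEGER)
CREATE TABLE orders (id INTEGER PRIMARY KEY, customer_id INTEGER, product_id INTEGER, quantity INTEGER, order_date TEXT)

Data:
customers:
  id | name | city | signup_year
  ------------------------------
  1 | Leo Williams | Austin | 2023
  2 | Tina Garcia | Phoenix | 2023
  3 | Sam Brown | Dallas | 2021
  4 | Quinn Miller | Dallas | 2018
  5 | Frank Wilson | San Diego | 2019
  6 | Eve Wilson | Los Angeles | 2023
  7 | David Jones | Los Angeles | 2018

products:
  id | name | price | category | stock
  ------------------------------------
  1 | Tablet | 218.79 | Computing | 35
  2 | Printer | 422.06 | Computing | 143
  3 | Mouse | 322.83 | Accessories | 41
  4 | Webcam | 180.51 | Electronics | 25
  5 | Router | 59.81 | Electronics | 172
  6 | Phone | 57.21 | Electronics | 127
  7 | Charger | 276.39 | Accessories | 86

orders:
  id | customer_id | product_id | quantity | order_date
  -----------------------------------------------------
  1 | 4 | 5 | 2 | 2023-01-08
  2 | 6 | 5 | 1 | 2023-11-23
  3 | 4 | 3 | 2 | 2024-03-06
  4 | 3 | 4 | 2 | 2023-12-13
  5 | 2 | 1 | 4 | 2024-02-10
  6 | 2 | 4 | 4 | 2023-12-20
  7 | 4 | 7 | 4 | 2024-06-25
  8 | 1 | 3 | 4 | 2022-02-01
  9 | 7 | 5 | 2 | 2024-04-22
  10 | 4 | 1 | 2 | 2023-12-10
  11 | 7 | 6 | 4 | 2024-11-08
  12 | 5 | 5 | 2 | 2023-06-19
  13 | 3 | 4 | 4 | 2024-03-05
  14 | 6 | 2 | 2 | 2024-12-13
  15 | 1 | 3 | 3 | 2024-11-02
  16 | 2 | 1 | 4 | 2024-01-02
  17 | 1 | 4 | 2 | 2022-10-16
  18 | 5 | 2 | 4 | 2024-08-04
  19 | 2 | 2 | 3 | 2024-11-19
SELECT c.id, p.name AS product, c.order_date, c.quantity FROM orders c JOIN products p ON c.product_id = p.id

Execution result:
id | product | order_date | quantity
1 | Router | 2023-01-08 | 2
2 | Router | 2023-11-23 | 1
3 | Mouse | 2024-03-06 | 2
4 | Webcam | 2023-12-13 | 2
5 | Tablet | 2024-02-10 | 4
6 | Webcam | 2023-12-20 | 4
7 | Charger | 2024-06-25 | 4
8 | Mouse | 2022-02-01 | 4
9 | Router | 2024-04-22 | 2
10 | Tablet | 2023-12-10 | 2
11 | Phone | 2024-11-08 | 4
12 | Router | 2023-06-19 | 2
13 | Webcam | 2024-03-05 | 4
14 | Printer | 2024-12-13 | 2
15 | Mouse | 2024-11-02 | 3
16 | Tablet | 2024-01-02 | 4
17 | Webcam | 2022-10-16 | 2
18 | Printer | 2024-08-04 | 4
19 | Printer | 2024-11-19 | 3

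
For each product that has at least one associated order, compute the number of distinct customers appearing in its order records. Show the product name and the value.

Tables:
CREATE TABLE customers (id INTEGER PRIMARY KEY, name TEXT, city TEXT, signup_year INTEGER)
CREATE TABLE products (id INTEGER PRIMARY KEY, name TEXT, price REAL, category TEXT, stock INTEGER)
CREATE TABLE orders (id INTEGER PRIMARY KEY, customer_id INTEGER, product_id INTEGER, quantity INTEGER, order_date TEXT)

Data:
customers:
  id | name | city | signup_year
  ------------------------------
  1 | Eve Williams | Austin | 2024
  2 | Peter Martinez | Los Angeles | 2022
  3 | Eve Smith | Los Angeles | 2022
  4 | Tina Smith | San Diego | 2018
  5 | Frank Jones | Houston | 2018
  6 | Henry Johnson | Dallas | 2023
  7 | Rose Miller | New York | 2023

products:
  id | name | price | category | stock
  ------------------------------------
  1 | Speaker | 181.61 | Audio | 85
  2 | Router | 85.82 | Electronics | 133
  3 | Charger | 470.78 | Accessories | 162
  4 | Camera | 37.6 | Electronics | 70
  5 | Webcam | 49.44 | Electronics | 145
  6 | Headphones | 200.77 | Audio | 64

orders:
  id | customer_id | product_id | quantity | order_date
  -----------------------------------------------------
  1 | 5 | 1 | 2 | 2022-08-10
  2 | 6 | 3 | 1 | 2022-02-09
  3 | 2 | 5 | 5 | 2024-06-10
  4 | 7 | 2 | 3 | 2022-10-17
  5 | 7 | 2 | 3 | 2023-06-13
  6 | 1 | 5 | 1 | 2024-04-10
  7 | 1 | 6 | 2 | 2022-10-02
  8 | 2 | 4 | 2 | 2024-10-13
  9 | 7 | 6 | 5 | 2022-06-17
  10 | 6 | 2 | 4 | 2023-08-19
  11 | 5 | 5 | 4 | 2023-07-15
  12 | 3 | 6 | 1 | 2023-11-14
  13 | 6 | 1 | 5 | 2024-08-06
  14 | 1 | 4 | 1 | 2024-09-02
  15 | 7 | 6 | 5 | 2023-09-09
SELECT p.name, COUNT(DISTINCT c.customer_id) AS distinct_customer_count FROM orders c JOIN products p ON c.product_id = p.id GROUP BY p.id, p.name

Execution result:
name | distinct_customer_count
Speaker | 2
Router | 2
Charger | 1
Camera | 2
Webcam | 3
Headphones | 3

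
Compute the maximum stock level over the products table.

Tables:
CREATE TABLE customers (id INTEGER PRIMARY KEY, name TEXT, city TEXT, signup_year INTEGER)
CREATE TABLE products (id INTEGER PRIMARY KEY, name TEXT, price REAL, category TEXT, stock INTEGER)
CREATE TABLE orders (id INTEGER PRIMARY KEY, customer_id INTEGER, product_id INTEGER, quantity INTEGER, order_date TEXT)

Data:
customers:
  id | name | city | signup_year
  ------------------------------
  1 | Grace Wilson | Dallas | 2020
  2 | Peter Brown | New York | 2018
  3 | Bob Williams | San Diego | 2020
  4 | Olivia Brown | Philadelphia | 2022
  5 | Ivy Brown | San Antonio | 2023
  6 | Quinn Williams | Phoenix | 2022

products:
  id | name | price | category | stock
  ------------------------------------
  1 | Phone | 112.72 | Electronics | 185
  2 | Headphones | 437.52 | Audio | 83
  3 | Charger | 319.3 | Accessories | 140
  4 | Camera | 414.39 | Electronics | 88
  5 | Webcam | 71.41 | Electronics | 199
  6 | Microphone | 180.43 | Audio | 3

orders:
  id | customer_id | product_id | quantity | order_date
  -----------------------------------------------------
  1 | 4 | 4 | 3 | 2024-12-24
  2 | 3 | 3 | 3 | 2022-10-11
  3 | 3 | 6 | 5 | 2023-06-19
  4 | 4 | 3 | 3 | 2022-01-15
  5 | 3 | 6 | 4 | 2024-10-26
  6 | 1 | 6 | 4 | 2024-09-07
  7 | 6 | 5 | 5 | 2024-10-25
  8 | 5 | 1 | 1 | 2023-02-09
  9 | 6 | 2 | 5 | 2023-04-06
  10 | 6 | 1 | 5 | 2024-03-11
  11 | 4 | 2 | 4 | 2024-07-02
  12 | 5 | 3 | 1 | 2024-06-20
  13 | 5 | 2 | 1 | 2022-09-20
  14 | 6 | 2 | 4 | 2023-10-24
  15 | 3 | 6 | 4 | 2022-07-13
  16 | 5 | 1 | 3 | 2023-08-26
SELECT MAX(stock) FROM products

Execution result:
199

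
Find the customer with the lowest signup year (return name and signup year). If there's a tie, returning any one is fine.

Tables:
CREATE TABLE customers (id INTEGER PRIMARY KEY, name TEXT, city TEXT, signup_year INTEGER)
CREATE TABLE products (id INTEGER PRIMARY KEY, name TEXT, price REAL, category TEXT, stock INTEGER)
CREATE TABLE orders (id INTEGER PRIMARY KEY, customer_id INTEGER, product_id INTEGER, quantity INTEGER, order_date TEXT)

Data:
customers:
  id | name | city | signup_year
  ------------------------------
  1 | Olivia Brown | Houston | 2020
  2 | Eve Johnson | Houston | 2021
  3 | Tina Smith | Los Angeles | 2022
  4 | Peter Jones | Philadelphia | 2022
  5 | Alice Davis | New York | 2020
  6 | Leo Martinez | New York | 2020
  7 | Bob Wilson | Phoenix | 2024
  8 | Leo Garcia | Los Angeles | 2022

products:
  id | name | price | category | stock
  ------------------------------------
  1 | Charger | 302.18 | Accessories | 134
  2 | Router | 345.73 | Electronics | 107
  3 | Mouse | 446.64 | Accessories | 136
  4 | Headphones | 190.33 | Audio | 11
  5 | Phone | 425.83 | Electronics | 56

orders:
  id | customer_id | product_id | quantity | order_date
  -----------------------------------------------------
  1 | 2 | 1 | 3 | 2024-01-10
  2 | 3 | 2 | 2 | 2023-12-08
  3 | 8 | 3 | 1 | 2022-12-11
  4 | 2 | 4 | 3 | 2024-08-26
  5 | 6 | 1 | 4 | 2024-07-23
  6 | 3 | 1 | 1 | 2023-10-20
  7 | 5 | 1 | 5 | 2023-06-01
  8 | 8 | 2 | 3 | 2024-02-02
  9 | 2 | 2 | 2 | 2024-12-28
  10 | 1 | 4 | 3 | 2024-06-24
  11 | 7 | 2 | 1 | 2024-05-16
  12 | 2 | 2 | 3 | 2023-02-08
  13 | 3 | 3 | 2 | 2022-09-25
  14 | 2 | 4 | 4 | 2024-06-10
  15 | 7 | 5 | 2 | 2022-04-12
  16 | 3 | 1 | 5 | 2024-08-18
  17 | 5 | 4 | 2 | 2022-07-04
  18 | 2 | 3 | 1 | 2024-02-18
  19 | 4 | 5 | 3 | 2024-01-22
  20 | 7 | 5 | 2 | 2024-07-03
SELECT name, signup_year FROM customers ORDER BY signup_year ASC LIMIT 1

Execution result:
name | signup_year
Olivia Brown | 2020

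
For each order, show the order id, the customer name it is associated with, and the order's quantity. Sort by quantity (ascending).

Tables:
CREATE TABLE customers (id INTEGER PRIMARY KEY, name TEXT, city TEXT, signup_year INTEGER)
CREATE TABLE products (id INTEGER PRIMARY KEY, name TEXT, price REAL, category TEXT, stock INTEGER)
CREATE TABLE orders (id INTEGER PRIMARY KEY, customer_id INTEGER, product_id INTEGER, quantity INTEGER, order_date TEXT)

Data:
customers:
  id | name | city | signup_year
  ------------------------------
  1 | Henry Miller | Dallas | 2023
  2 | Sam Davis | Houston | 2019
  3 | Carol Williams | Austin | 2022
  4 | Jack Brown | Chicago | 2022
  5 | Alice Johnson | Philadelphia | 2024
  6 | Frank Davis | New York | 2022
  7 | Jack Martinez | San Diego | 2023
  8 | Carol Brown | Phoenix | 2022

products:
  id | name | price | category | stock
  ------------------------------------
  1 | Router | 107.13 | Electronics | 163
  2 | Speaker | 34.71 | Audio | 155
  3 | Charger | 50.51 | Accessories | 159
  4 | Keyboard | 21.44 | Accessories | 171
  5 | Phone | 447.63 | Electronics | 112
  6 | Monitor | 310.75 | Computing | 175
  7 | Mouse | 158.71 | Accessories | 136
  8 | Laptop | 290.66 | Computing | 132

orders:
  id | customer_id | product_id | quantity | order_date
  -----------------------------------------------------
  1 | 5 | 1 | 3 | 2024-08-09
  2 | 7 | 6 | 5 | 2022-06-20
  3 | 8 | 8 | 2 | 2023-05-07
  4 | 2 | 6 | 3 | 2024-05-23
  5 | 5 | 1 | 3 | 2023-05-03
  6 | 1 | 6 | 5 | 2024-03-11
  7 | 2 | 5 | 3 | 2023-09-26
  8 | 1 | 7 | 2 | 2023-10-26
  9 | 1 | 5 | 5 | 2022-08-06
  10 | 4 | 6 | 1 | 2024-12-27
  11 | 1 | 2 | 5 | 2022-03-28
SELECT c.id, p.name AS customer, c.quantity FROM orders c JOIN customers p ON c.customer_id = p.id ORDER BY c.quantity ASC

Execution result:
id | customer | quantity
10 | Jack Brown | 1
3 | Carol Brown | 2
8 | Henry Miller | 2
1 | Alice Johnson | 3
4 | Sam Davis | 3
5 | Alice Johnson | 3
7 | Sam Davis | 3
2 | Jack Martinez | 5
6 | Henry Miller | 5
9 | Henry Miller | 5
11 | Henry Miller | 5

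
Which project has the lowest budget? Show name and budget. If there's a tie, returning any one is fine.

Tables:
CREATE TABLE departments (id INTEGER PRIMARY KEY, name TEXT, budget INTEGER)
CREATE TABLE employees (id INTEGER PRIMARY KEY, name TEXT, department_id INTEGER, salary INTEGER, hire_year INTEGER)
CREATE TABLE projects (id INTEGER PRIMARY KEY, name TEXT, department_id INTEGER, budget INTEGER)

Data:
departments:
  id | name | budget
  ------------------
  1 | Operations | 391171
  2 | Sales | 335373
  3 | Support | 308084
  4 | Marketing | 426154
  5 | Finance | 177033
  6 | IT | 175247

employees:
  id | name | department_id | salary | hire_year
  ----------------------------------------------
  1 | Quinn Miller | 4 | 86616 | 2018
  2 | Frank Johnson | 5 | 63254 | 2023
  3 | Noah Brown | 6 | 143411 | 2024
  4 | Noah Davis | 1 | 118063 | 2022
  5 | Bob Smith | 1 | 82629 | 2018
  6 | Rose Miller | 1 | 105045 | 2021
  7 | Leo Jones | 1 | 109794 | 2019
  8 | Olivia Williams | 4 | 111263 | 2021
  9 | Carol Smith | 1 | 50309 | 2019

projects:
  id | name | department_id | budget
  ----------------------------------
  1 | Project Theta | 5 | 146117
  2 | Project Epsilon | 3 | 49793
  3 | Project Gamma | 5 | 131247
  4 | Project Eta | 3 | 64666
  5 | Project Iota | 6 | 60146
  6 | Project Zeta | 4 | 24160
SELECT name, budget FROM projects ORDER BY budget ASC LIMIT 1

Execution result:
name | budget
Project Zeta | 24160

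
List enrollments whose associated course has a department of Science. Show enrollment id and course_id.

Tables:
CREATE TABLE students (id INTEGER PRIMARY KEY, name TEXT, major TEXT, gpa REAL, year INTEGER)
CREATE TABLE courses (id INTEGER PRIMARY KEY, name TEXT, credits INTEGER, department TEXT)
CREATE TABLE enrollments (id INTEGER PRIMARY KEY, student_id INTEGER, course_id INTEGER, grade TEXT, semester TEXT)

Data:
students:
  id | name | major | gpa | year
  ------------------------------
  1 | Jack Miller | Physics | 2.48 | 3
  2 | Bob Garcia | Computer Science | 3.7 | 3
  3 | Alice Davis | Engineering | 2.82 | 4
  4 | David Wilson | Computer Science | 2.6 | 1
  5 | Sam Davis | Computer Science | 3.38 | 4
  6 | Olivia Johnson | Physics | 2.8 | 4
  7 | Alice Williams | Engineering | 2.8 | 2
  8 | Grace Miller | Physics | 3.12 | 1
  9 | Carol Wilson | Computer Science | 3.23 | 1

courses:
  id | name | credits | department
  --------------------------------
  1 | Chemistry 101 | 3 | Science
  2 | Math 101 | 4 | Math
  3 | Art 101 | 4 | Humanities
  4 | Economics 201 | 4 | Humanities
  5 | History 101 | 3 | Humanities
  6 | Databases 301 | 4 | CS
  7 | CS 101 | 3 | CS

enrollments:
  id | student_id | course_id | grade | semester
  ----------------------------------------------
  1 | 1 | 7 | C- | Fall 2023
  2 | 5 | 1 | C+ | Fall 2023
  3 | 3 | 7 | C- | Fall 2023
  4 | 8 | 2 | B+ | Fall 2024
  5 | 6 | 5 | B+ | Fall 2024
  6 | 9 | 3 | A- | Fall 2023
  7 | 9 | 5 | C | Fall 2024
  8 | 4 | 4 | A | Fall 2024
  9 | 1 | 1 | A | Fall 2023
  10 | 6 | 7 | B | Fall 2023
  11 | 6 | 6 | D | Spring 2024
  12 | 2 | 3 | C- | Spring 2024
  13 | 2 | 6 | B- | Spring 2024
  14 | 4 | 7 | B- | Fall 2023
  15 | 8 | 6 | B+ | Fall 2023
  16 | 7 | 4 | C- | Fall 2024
SELECT id, course_id FROM enrollments WHERE course_id IN (SELECT id FROM courses WHERE department = 'Science')

Execution result:
id | course_id
2 | 1
9 | 1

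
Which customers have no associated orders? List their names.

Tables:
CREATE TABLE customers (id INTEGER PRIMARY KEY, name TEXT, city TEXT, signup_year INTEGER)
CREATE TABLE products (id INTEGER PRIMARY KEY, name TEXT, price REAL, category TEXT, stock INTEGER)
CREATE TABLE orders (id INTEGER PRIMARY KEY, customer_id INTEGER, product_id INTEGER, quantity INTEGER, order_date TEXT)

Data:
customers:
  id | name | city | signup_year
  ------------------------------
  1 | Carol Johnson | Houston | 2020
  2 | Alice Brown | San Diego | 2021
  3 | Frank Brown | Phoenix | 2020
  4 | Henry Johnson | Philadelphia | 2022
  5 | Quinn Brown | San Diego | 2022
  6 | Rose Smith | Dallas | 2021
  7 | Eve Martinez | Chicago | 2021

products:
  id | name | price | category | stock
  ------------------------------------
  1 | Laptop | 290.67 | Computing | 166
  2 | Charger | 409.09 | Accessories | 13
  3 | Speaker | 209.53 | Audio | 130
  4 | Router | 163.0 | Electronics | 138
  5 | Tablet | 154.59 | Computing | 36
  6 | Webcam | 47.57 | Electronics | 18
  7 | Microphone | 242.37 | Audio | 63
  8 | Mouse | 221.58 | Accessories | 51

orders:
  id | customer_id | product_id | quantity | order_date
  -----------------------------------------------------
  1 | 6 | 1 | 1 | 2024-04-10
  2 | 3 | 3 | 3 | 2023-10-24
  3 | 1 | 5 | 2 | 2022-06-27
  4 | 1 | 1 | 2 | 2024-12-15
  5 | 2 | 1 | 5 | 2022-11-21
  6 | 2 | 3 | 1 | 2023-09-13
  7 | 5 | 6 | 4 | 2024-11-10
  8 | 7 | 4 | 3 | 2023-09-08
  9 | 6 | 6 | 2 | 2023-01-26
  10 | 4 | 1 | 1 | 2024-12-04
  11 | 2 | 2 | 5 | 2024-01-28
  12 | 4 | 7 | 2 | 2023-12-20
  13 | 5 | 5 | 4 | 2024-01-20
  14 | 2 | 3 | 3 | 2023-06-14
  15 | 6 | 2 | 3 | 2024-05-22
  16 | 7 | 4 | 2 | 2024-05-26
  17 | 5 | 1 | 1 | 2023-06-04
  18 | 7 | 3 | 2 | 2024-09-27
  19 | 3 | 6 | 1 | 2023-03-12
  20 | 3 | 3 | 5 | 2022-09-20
SELECT p.name FROM customers p LEFT JOIN orders c ON c.customer_id = p.id WHERE c.id IS NULL

Execution result:
(no rows)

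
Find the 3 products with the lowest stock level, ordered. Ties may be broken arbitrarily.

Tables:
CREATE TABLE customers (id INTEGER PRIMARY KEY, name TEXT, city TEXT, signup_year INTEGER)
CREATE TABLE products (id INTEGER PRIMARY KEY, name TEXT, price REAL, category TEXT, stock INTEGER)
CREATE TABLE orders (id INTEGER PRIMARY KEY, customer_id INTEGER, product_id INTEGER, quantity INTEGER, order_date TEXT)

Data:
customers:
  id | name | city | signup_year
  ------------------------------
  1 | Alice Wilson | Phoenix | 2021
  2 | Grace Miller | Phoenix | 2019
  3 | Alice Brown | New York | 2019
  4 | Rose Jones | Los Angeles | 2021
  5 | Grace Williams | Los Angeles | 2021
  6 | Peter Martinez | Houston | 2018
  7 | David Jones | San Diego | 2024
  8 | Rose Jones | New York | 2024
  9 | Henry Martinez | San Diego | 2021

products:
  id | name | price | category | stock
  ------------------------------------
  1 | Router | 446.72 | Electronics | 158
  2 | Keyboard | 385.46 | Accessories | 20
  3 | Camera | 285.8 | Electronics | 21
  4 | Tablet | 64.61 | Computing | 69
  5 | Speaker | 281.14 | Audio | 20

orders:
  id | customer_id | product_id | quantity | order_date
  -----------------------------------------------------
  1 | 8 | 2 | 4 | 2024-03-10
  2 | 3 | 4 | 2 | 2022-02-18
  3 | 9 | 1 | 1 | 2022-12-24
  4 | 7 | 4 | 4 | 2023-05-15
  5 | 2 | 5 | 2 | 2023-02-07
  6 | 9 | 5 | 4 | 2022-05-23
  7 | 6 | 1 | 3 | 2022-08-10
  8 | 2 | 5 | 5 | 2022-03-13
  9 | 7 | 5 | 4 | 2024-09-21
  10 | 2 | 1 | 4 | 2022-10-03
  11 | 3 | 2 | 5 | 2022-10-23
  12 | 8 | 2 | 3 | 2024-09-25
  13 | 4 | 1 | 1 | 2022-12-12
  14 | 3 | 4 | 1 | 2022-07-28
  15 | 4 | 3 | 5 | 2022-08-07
SELECT name, stock FROM products ORDER BY stock ASC LIMIT 3

Execution result:
name | stock
Keyboard | 20
Speaker | 20
Camera | 21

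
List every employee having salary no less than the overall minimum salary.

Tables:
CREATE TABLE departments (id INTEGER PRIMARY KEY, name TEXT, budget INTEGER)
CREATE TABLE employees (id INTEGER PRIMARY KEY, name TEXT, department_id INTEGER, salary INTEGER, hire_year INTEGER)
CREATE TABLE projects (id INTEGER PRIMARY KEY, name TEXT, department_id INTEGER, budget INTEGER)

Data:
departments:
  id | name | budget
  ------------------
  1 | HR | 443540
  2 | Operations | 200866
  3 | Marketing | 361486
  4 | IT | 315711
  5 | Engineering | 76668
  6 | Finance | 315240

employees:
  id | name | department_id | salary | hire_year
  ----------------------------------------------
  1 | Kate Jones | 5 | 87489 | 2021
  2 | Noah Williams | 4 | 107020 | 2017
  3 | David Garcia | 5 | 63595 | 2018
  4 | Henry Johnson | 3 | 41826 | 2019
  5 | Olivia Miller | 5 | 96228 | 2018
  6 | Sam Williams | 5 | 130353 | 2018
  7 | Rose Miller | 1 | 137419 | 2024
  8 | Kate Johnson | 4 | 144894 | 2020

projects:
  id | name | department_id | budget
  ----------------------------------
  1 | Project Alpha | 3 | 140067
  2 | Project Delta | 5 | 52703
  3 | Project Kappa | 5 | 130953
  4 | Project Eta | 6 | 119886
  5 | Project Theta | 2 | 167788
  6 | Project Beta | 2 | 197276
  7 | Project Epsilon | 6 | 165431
SELECT name, salary FROM employees WHERE salary >= (SELECT MIN(salary) FROM employees)

Execution result:
name | salary
Kate Jones | 87489
Noah Williams | 107020
David Garcia | 63595
Henry Johnson | 41826
Olivia Miller | 96228
Sam Williams | 130353
Rose Miller | 137419
Kate Johnson | 144894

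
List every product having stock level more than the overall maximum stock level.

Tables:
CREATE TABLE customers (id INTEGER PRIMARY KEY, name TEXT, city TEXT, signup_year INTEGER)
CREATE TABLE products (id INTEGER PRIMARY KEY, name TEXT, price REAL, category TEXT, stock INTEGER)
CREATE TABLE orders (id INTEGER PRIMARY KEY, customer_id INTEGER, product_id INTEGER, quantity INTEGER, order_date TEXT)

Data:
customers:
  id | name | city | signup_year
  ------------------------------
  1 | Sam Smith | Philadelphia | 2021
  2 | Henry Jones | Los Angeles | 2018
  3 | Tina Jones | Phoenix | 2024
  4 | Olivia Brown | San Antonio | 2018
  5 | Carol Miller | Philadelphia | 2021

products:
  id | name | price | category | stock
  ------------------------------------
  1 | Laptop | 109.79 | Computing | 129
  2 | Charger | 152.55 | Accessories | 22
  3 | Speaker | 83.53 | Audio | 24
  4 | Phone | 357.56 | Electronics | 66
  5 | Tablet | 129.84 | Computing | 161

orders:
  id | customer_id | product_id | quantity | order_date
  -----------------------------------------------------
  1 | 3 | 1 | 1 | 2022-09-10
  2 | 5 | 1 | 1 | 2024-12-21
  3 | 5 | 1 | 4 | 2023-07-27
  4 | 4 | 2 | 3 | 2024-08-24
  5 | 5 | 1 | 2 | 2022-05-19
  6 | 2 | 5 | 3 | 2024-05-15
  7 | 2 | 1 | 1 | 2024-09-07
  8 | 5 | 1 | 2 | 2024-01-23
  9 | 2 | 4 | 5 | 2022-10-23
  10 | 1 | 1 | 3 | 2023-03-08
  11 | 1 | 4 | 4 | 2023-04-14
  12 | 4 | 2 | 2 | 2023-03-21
SELECT name, stock FROM products WHERE stock > (SELECT MAX(stock) FROM products)

Execution result:
(no rows)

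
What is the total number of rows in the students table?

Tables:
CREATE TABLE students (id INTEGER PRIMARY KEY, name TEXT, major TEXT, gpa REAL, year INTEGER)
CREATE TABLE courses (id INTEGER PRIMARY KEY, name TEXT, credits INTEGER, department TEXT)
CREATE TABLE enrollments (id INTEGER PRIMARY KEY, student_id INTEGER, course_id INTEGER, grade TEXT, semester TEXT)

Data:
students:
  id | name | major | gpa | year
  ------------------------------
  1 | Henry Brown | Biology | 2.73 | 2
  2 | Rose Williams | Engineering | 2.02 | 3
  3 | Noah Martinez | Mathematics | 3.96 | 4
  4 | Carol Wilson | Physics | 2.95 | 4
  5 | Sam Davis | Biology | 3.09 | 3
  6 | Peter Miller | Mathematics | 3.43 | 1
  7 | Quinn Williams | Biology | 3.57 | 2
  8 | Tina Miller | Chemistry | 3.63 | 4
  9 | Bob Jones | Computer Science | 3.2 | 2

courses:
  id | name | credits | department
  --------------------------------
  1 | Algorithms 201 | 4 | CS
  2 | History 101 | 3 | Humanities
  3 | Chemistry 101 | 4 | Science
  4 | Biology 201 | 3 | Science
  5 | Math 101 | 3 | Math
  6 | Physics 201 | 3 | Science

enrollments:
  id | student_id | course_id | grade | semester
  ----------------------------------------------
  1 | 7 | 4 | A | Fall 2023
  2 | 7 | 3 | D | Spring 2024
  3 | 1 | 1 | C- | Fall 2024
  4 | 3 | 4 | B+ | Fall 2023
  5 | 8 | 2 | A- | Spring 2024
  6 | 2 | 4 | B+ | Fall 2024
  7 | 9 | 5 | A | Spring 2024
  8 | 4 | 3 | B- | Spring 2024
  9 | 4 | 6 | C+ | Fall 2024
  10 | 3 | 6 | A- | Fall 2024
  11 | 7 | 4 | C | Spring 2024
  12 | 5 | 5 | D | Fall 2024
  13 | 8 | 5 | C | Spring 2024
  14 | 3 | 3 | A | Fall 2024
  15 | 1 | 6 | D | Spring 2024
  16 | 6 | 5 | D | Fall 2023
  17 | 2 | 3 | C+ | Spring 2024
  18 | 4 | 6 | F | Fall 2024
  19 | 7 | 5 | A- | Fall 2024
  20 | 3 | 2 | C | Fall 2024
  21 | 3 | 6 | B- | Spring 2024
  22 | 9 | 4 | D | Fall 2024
SELECT COUNT(*) FROM students

Execution result:
9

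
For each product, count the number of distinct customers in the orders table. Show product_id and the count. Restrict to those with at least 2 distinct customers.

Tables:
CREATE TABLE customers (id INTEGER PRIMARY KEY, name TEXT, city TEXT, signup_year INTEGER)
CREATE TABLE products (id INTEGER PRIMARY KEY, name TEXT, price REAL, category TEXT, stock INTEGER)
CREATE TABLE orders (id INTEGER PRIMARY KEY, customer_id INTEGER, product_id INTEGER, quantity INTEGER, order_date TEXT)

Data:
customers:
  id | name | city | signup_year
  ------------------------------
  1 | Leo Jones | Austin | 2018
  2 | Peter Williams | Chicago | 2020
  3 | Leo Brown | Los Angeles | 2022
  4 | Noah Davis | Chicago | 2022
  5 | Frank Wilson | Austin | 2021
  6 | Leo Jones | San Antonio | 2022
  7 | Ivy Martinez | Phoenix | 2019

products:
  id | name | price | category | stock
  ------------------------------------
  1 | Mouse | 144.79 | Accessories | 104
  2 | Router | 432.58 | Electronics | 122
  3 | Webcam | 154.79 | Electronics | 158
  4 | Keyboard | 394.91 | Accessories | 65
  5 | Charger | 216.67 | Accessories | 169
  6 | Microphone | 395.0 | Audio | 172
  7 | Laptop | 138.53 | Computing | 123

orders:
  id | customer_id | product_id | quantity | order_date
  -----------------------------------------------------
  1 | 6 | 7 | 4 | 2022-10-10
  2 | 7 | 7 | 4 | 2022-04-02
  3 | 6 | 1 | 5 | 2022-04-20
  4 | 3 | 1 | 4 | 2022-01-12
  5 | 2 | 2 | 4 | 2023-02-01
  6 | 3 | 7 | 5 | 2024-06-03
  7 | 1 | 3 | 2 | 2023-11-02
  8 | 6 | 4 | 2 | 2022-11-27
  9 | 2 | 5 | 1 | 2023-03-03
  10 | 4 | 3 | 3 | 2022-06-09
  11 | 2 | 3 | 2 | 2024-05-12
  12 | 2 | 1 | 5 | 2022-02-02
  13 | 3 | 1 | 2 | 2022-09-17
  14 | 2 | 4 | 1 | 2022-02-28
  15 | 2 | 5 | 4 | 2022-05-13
SELECT product_id, COUNT(DISTINCT customer_id) AS distinct_customer_count FROM orders GROUP BY product_id HAVING COUNT(DISTINCT customer_id) >= 2

Execution result:
product_id | distinct_customer_count
1 | 3
3 | 3
4 | 2
7 | 3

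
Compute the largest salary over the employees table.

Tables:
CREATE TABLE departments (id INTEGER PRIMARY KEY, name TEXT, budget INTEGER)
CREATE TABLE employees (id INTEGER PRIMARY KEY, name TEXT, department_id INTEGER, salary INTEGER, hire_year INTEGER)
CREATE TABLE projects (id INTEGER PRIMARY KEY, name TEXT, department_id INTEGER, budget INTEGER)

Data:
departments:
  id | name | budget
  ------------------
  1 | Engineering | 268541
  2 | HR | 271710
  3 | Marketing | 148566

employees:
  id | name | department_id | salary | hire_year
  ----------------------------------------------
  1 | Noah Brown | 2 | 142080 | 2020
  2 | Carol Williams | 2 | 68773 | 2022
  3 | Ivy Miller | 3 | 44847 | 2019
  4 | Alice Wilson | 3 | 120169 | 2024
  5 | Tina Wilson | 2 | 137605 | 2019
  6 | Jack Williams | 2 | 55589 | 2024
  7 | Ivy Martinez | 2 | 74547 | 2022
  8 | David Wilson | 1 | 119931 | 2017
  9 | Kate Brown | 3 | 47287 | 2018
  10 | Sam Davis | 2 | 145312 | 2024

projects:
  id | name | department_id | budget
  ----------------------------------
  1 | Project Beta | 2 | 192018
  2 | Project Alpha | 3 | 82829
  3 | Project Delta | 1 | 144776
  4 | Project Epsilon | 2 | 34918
SELECT MAX(salary) FROM employees

Execution result:
145312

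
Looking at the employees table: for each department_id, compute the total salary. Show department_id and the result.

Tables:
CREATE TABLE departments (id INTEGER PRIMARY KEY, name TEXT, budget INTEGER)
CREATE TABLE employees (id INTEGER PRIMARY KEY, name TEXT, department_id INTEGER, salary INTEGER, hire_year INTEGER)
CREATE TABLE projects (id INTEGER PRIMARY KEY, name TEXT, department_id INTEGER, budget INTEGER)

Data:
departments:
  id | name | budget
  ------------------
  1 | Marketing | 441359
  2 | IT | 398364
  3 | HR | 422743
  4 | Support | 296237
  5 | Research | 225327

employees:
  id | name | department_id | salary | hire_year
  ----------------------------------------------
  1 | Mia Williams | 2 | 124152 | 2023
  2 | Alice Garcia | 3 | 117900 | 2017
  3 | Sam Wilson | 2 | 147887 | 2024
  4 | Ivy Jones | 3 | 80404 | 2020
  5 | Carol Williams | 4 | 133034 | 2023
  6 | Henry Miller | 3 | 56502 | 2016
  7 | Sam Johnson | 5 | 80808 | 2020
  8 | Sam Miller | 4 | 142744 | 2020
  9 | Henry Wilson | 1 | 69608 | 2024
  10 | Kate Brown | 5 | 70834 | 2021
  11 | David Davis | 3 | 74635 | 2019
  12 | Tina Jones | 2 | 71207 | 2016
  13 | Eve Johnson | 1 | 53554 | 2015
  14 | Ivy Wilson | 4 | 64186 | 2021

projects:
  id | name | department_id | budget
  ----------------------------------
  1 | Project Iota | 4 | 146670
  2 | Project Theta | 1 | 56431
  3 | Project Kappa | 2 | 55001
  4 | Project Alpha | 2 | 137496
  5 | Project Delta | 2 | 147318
SELECT department_id, SUM(salary) AS sum_salary FROM employees GROUP BY department_id

Execution result:
department_id | sum_salary
1 | 123162
2 | 343246
3 | 329441
4 | 339964
5 | 151642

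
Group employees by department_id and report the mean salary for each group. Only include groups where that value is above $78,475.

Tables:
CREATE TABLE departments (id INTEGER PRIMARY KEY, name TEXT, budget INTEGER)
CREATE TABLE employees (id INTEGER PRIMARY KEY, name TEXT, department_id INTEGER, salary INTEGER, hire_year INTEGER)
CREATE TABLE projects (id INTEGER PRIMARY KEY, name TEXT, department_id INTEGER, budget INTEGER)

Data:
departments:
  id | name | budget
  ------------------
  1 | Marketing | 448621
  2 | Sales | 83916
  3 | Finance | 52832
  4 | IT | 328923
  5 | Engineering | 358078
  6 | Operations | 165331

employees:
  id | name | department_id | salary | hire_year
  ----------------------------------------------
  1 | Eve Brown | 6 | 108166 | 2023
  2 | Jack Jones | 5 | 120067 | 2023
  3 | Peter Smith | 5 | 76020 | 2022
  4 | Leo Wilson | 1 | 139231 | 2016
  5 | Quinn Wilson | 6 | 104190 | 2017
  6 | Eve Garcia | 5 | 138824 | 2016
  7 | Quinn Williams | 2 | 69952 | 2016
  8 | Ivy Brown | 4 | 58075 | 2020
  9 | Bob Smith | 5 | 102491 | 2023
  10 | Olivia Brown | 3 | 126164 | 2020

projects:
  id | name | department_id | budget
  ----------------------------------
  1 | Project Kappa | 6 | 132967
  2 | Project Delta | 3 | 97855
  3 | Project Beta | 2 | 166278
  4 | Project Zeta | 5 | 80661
SELECT department_id, AVG(salary) AS avg_salary FROM employees GROUP BY department_id HAVING AVG(salary) > 78475

Execution result:
department_id | avg_salary
1 | 139231.00
3 | 126164.00
5 | 109350.50
6 | 106178.00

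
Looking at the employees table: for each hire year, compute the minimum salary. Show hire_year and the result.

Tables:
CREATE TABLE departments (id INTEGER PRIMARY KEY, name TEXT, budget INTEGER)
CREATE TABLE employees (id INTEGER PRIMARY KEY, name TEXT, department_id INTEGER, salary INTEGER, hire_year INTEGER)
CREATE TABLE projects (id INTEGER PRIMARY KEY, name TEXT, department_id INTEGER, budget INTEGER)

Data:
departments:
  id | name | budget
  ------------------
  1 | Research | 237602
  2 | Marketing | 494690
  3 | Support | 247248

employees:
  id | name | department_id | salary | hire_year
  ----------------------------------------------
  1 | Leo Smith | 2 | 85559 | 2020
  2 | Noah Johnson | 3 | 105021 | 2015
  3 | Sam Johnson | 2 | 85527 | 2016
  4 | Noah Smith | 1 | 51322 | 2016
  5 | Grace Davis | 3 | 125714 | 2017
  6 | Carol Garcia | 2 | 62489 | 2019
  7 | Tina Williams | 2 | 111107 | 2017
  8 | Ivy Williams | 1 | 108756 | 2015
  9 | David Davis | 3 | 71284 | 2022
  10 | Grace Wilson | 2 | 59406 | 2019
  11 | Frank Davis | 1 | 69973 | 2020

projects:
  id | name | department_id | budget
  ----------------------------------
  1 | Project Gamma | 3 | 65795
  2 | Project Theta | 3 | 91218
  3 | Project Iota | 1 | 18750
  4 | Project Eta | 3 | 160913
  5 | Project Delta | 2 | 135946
SELECT hire_year, MIN(salary) AS min_salary FROM employees GROUP BY hire_year

Execution result:
hire_year | min_salary
2015 | 105021
2016 | 51322
2017 | 111107
2019 | 59406
2020 | 69973
2022 | 71284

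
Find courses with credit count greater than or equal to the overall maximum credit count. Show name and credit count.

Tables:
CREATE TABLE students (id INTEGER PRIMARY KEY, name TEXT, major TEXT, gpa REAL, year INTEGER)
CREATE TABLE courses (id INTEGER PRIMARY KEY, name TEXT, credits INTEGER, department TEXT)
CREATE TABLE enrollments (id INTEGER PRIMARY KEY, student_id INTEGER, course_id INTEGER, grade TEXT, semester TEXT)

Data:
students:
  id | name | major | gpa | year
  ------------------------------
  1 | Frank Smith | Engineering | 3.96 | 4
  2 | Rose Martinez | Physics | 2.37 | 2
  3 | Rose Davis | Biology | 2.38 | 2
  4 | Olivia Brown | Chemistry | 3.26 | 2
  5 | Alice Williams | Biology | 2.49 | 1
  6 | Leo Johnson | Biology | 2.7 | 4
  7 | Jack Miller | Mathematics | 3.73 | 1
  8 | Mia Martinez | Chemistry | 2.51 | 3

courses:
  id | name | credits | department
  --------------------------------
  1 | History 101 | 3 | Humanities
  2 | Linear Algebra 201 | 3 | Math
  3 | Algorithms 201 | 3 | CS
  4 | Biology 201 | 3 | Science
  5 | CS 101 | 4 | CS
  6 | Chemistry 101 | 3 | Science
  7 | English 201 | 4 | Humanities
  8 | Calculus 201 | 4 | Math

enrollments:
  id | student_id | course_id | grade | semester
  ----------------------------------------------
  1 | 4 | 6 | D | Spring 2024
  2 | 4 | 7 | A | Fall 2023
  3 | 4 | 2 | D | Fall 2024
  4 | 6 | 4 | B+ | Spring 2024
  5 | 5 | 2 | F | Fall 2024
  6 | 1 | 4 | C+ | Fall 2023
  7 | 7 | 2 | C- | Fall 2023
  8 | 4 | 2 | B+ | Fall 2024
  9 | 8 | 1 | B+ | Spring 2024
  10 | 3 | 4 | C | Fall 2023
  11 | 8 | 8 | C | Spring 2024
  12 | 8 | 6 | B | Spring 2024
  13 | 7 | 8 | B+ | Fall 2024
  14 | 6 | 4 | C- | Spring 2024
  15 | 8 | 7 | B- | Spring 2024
SELECT name, credits FROM courses WHERE credits >= (SELECT MAX(credits) FROM courses)

Execution result:
name | credits
CS 101 | 4
English 201 | 4
Calculus 201 | 4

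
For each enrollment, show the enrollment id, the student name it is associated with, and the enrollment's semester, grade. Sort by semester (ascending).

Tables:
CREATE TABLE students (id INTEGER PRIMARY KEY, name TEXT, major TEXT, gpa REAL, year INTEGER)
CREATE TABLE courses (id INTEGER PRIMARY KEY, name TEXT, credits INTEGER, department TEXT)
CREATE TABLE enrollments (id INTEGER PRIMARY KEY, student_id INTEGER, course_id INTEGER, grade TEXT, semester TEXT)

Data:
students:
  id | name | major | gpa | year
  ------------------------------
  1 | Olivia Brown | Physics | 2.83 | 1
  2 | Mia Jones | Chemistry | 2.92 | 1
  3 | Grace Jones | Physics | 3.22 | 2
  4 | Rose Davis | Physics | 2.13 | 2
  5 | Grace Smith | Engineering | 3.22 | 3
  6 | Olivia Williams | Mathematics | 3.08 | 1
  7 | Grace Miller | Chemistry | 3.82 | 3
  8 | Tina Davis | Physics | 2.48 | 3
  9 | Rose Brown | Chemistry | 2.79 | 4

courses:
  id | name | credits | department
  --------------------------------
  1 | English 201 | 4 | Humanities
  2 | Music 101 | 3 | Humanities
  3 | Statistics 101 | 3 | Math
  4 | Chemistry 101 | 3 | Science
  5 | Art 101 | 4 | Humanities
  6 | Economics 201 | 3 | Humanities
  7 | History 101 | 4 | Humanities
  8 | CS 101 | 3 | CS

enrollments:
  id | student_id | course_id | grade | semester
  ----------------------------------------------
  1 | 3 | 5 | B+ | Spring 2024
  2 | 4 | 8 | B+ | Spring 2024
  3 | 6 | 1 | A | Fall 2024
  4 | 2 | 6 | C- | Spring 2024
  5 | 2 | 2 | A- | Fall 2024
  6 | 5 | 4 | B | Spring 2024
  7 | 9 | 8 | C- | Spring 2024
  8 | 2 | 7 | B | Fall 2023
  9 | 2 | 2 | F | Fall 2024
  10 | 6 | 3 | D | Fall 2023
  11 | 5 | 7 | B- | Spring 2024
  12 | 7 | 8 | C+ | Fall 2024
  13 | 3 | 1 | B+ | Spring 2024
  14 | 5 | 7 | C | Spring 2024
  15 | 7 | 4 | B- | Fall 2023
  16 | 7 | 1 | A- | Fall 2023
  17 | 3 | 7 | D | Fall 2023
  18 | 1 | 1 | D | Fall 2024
SELECT c.id, p.name AS student, c.semester, c.grade FROM enrollments c JOIN students p ON c.student_id = p.id ORDER BY c.semester ASC

Execution result:
id | student | semester | grade
8 | Mia Jones | Fall 2023 | B
10 | Olivia Williams | Fall 2023 | D
15 | Grace Miller | Fall 2023 | B-
16 | Grace Miller | Fall 2023 | A-
17 | Grace Jones | Fall 2023 | D
3 | Olivia Williams | Fall 2024 | A
5 | Mia Jones | Fall 2024 | A-
9 | Mia Jones | Fall 2024 | F
12 | Grace Miller | Fall 2024 | C+
18 | Olivia Brown | Fall 2024 | D
1 | Grace Jones | Spring 2024 | B+
2 | Rose Davis | Spring 2024 | B+
4 | Mia Jones | Spring 2024 | C-
6 | Grace Smith | Spring 2024 | B
7 | Rose Brown | Spring 2024 | C-
11 | Grace Smith | Spring 2024 | B-
13 | Grace Jones | Spring 2024 | B+
14 | Grace Smith | Spring 2024 | C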